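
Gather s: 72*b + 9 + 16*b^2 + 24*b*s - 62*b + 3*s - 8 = 16*b^2 + 10*b + s*(24*b + 3) + 1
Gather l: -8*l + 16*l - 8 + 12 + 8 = 8*l + 12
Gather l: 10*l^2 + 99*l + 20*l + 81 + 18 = 10*l^2 + 119*l + 99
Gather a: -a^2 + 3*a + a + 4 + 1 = -a^2 + 4*a + 5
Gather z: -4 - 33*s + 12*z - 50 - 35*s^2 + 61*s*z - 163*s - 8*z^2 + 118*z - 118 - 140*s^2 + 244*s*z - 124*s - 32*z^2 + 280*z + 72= -175*s^2 - 320*s - 40*z^2 + z*(305*s + 410) - 100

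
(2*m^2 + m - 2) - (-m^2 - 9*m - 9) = 3*m^2 + 10*m + 7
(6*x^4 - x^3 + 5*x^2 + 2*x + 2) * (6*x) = 36*x^5 - 6*x^4 + 30*x^3 + 12*x^2 + 12*x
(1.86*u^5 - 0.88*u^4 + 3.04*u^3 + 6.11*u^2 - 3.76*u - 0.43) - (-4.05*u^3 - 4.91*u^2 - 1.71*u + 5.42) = 1.86*u^5 - 0.88*u^4 + 7.09*u^3 + 11.02*u^2 - 2.05*u - 5.85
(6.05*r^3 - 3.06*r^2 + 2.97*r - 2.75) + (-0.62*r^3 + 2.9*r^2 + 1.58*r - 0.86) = 5.43*r^3 - 0.16*r^2 + 4.55*r - 3.61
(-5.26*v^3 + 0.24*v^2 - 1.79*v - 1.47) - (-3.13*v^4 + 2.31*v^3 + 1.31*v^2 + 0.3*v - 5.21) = 3.13*v^4 - 7.57*v^3 - 1.07*v^2 - 2.09*v + 3.74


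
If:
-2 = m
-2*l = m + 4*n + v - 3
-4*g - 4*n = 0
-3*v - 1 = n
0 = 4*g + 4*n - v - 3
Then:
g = -8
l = -12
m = -2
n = 8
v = -3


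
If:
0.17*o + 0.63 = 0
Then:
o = -3.71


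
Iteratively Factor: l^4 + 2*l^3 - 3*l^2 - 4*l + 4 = (l + 2)*(l^3 - 3*l + 2) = (l - 1)*(l + 2)*(l^2 + l - 2) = (l - 1)^2*(l + 2)*(l + 2)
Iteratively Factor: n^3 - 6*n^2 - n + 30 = (n - 5)*(n^2 - n - 6) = (n - 5)*(n + 2)*(n - 3)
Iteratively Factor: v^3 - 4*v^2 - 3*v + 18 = (v - 3)*(v^2 - v - 6) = (v - 3)*(v + 2)*(v - 3)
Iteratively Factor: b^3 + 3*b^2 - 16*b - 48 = (b + 3)*(b^2 - 16) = (b + 3)*(b + 4)*(b - 4)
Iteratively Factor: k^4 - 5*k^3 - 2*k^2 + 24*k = (k + 2)*(k^3 - 7*k^2 + 12*k) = (k - 4)*(k + 2)*(k^2 - 3*k) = k*(k - 4)*(k + 2)*(k - 3)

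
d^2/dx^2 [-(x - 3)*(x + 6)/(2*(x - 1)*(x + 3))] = (-x^3 + 45*x^2 + 81*x + 99)/(x^6 + 6*x^5 + 3*x^4 - 28*x^3 - 9*x^2 + 54*x - 27)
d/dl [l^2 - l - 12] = 2*l - 1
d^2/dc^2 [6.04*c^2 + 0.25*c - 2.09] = 12.0800000000000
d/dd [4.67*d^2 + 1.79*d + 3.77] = 9.34*d + 1.79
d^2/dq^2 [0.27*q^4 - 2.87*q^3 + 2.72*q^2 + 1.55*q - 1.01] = 3.24*q^2 - 17.22*q + 5.44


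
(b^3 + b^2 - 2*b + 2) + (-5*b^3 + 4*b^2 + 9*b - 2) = -4*b^3 + 5*b^2 + 7*b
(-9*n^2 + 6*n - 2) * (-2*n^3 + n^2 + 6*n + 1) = 18*n^5 - 21*n^4 - 44*n^3 + 25*n^2 - 6*n - 2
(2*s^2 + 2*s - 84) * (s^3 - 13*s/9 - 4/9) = 2*s^5 + 2*s^4 - 782*s^3/9 - 34*s^2/9 + 1084*s/9 + 112/3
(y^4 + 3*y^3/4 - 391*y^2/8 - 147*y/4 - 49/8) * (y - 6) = y^5 - 21*y^4/4 - 427*y^3/8 + 513*y^2/2 + 1715*y/8 + 147/4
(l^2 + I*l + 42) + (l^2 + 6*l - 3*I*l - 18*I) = 2*l^2 + 6*l - 2*I*l + 42 - 18*I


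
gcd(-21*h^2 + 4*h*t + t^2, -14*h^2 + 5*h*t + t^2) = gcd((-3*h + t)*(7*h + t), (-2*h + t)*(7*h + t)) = 7*h + t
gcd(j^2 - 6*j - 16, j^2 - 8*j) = j - 8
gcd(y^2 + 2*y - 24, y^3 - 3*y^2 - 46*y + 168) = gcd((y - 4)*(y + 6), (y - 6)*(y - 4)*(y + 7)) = y - 4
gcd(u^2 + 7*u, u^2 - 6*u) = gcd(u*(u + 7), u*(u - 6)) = u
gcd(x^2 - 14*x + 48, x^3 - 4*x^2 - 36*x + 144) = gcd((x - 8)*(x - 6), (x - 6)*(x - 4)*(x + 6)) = x - 6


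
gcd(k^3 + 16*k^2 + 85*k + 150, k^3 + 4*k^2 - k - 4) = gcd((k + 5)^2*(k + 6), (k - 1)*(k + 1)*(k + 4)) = 1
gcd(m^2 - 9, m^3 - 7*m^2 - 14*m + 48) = m + 3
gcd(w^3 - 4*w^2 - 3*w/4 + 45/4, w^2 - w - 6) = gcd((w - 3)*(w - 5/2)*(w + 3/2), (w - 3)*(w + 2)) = w - 3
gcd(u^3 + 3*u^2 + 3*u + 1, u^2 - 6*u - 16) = 1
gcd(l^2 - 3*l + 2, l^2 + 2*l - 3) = l - 1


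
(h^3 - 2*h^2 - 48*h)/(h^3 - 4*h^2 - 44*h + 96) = h/(h - 2)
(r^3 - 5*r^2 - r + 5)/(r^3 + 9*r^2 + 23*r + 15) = (r^2 - 6*r + 5)/(r^2 + 8*r + 15)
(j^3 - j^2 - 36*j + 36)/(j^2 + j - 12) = (j^3 - j^2 - 36*j + 36)/(j^2 + j - 12)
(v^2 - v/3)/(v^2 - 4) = v*(3*v - 1)/(3*(v^2 - 4))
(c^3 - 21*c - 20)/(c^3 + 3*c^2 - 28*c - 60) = (c^2 + 5*c + 4)/(c^2 + 8*c + 12)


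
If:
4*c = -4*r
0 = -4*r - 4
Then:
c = 1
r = -1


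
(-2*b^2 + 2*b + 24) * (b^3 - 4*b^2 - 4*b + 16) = -2*b^5 + 10*b^4 + 24*b^3 - 136*b^2 - 64*b + 384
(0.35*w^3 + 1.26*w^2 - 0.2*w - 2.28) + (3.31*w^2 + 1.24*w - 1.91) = 0.35*w^3 + 4.57*w^2 + 1.04*w - 4.19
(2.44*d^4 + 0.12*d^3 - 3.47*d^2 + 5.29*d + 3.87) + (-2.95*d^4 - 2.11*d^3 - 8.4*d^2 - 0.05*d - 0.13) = -0.51*d^4 - 1.99*d^3 - 11.87*d^2 + 5.24*d + 3.74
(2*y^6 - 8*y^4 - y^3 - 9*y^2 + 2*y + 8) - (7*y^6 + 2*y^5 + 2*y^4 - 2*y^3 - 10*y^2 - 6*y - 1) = -5*y^6 - 2*y^5 - 10*y^4 + y^3 + y^2 + 8*y + 9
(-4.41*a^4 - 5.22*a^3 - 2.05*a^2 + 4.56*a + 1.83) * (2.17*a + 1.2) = -9.5697*a^5 - 16.6194*a^4 - 10.7125*a^3 + 7.4352*a^2 + 9.4431*a + 2.196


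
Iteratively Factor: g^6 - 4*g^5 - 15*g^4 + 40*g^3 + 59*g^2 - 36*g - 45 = (g - 5)*(g^5 + g^4 - 10*g^3 - 10*g^2 + 9*g + 9) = (g - 5)*(g + 3)*(g^4 - 2*g^3 - 4*g^2 + 2*g + 3) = (g - 5)*(g + 1)*(g + 3)*(g^3 - 3*g^2 - g + 3) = (g - 5)*(g - 3)*(g + 1)*(g + 3)*(g^2 - 1) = (g - 5)*(g - 3)*(g - 1)*(g + 1)*(g + 3)*(g + 1)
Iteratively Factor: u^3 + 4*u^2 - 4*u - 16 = (u + 4)*(u^2 - 4) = (u + 2)*(u + 4)*(u - 2)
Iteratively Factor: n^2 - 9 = (n - 3)*(n + 3)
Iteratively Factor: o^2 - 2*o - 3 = (o + 1)*(o - 3)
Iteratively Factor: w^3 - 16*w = (w)*(w^2 - 16) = w*(w - 4)*(w + 4)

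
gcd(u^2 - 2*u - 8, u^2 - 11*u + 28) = u - 4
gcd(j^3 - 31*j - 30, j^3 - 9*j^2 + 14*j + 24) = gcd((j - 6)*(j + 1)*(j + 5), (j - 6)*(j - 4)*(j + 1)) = j^2 - 5*j - 6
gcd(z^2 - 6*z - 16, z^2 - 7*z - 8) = z - 8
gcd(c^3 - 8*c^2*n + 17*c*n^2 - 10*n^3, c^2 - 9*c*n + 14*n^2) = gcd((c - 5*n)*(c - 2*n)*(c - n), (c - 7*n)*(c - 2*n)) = c - 2*n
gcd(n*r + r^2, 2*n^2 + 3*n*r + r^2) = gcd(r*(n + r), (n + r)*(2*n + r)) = n + r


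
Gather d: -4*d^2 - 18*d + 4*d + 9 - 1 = -4*d^2 - 14*d + 8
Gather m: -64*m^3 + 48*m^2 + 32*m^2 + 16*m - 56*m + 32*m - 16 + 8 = -64*m^3 + 80*m^2 - 8*m - 8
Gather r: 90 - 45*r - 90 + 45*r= 0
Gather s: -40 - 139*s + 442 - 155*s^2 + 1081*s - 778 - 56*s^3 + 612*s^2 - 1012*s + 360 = -56*s^3 + 457*s^2 - 70*s - 16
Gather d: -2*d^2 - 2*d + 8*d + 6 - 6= -2*d^2 + 6*d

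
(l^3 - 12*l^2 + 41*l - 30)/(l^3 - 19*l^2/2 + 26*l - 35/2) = 2*(l - 6)/(2*l - 7)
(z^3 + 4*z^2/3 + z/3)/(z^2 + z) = z + 1/3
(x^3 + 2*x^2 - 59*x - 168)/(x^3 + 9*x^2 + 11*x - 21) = (x - 8)/(x - 1)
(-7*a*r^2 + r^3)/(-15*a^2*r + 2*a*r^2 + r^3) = r*(-7*a + r)/(-15*a^2 + 2*a*r + r^2)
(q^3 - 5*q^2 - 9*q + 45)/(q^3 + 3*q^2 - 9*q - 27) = (q - 5)/(q + 3)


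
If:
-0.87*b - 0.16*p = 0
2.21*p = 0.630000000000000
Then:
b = -0.05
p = 0.29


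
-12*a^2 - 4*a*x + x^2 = (-6*a + x)*(2*a + x)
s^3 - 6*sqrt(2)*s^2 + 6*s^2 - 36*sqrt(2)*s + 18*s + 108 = (s + 6)*(s - 3*sqrt(2))^2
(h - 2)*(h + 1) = h^2 - h - 2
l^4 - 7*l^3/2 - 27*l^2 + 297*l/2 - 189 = (l - 7/2)*(l - 3)^2*(l + 6)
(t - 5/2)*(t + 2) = t^2 - t/2 - 5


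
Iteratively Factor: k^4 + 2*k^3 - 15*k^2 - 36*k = (k + 3)*(k^3 - k^2 - 12*k) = k*(k + 3)*(k^2 - k - 12) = k*(k - 4)*(k + 3)*(k + 3)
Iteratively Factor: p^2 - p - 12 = (p - 4)*(p + 3)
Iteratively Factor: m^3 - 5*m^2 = (m)*(m^2 - 5*m) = m^2*(m - 5)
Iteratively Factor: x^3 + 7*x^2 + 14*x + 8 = (x + 1)*(x^2 + 6*x + 8) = (x + 1)*(x + 2)*(x + 4)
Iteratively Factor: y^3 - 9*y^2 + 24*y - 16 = (y - 4)*(y^2 - 5*y + 4) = (y - 4)*(y - 1)*(y - 4)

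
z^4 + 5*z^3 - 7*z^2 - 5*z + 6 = (z - 1)^2*(z + 1)*(z + 6)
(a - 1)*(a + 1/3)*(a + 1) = a^3 + a^2/3 - a - 1/3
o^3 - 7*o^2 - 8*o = o*(o - 8)*(o + 1)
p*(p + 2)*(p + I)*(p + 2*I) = p^4 + 2*p^3 + 3*I*p^3 - 2*p^2 + 6*I*p^2 - 4*p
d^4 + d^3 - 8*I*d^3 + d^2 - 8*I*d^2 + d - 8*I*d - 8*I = (d + 1)*(d - 8*I)*(d - I)*(d + I)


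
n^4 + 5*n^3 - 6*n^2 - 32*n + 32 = (n - 2)*(n - 1)*(n + 4)^2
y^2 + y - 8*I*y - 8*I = (y + 1)*(y - 8*I)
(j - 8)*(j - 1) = j^2 - 9*j + 8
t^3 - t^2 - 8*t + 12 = (t - 2)^2*(t + 3)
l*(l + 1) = l^2 + l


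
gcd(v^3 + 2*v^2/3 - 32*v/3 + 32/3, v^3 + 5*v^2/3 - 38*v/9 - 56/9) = v - 2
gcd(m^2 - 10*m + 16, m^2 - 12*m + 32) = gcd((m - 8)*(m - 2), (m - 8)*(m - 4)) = m - 8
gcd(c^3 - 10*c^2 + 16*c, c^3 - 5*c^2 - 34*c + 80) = c^2 - 10*c + 16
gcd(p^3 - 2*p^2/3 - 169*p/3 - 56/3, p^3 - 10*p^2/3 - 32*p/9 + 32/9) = 1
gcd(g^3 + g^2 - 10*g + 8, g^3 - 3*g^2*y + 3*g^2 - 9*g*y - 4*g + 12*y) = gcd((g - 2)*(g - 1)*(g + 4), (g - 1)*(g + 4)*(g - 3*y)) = g^2 + 3*g - 4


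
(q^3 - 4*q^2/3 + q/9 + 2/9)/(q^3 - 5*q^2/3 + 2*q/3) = (q + 1/3)/q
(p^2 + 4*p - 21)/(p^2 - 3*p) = (p + 7)/p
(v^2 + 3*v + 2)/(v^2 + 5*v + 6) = (v + 1)/(v + 3)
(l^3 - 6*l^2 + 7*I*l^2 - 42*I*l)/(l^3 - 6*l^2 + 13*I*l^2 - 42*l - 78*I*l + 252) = l/(l + 6*I)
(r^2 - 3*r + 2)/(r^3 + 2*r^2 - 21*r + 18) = (r - 2)/(r^2 + 3*r - 18)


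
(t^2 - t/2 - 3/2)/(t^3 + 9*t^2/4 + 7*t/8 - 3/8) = 4*(2*t - 3)/(8*t^2 + 10*t - 3)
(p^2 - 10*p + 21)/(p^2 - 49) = (p - 3)/(p + 7)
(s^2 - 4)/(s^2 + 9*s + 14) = (s - 2)/(s + 7)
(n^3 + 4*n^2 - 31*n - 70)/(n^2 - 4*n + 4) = (n^3 + 4*n^2 - 31*n - 70)/(n^2 - 4*n + 4)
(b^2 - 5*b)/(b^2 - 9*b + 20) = b/(b - 4)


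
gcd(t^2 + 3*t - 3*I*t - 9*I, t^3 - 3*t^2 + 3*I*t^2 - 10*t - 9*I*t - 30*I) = 1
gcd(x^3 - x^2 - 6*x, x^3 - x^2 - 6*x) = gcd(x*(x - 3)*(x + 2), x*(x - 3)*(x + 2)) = x^3 - x^2 - 6*x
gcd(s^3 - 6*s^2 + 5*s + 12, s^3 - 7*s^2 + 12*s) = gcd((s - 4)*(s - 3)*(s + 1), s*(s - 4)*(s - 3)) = s^2 - 7*s + 12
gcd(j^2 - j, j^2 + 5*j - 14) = 1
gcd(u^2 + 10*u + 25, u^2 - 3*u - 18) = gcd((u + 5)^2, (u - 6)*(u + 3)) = 1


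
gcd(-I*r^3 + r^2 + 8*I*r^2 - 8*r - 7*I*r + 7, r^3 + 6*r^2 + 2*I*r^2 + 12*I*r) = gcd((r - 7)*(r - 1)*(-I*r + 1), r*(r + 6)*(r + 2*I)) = 1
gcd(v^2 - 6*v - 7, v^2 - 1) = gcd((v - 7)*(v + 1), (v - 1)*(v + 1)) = v + 1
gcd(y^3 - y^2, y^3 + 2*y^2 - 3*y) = y^2 - y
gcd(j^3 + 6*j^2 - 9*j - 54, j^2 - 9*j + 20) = 1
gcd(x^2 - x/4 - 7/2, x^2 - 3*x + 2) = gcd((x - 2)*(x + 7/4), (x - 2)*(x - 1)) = x - 2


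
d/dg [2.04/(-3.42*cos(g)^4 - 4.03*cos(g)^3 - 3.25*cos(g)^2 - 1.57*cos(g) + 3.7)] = -(27.9072*cos(g)^3 + 24.6636*cos(g)^2 + 13.26*cos(g) + 3.20280000000001)*sin(g)/(3.42*cos(g)^4 + 4.03*cos(g)^3 + 3.25*cos(g)^2 + 1.57*cos(g) - 3.7)^2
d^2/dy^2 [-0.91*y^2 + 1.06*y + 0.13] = -1.82000000000000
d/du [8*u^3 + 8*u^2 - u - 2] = 24*u^2 + 16*u - 1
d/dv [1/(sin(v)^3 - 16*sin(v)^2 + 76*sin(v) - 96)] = (-3*sin(v)^2 + 32*sin(v) - 76)*cos(v)/(sin(v)^3 - 16*sin(v)^2 + 76*sin(v) - 96)^2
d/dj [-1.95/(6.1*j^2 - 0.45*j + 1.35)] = (23.79*j - 0.8775)/(6.1*j^2 - 0.45*j + 1.35)^2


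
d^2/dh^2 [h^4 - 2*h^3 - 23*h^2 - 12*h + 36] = 12*h^2 - 12*h - 46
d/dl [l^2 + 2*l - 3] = 2*l + 2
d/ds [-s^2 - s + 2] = -2*s - 1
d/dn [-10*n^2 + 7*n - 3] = 7 - 20*n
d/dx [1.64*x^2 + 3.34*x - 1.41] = 3.28*x + 3.34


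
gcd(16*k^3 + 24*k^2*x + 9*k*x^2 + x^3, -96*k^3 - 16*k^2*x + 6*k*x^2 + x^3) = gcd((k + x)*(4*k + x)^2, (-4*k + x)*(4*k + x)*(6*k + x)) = 4*k + x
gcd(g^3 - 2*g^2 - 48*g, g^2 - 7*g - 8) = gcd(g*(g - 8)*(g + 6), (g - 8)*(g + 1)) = g - 8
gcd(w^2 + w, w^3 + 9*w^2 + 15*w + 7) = w + 1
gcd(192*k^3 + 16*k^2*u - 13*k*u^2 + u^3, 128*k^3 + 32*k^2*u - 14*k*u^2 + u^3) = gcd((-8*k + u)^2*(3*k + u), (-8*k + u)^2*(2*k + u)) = 64*k^2 - 16*k*u + u^2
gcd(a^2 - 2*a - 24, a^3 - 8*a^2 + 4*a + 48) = a - 6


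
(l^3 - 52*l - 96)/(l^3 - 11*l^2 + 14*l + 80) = (l + 6)/(l - 5)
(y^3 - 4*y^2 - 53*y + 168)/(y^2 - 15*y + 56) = (y^2 + 4*y - 21)/(y - 7)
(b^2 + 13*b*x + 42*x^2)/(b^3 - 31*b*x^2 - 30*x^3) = (-b^2 - 13*b*x - 42*x^2)/(-b^3 + 31*b*x^2 + 30*x^3)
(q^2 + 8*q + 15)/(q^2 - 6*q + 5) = (q^2 + 8*q + 15)/(q^2 - 6*q + 5)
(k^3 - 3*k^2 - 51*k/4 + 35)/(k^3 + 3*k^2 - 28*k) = (k^2 + k - 35/4)/(k*(k + 7))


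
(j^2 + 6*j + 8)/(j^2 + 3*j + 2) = (j + 4)/(j + 1)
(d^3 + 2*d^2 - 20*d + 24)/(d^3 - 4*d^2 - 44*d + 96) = (d - 2)/(d - 8)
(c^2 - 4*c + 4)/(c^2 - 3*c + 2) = (c - 2)/(c - 1)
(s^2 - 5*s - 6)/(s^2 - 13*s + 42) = (s + 1)/(s - 7)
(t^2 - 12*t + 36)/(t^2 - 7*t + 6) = (t - 6)/(t - 1)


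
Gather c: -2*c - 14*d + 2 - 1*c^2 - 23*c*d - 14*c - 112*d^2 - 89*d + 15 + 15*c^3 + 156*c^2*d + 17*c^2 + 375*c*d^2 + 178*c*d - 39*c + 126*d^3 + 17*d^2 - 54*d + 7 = 15*c^3 + c^2*(156*d + 16) + c*(375*d^2 + 155*d - 55) + 126*d^3 - 95*d^2 - 157*d + 24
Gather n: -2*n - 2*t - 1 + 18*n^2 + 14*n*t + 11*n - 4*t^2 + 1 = 18*n^2 + n*(14*t + 9) - 4*t^2 - 2*t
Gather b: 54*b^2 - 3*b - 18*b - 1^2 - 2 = 54*b^2 - 21*b - 3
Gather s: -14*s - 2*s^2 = -2*s^2 - 14*s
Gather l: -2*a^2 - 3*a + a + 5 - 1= -2*a^2 - 2*a + 4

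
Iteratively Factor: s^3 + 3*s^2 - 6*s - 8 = (s + 1)*(s^2 + 2*s - 8) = (s - 2)*(s + 1)*(s + 4)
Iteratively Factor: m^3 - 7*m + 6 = (m - 1)*(m^2 + m - 6) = (m - 2)*(m - 1)*(m + 3)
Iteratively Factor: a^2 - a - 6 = (a - 3)*(a + 2)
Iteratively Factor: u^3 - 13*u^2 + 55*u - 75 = (u - 5)*(u^2 - 8*u + 15) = (u - 5)*(u - 3)*(u - 5)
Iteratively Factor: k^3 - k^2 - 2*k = (k)*(k^2 - k - 2) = k*(k - 2)*(k + 1)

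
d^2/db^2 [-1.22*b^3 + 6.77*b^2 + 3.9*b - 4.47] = 13.54 - 7.32*b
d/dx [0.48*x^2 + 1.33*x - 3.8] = 0.96*x + 1.33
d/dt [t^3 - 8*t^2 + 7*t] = 3*t^2 - 16*t + 7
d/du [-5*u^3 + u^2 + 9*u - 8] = -15*u^2 + 2*u + 9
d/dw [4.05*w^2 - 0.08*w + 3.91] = 8.1*w - 0.08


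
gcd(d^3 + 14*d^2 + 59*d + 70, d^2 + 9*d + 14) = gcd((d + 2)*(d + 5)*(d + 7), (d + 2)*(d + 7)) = d^2 + 9*d + 14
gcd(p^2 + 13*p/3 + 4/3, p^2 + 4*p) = p + 4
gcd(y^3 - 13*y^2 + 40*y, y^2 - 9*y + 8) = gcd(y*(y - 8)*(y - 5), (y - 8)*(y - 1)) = y - 8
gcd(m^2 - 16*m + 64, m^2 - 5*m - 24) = m - 8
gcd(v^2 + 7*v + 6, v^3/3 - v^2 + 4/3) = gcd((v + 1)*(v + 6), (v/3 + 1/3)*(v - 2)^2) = v + 1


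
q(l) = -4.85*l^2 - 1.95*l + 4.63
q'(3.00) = -31.05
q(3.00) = -44.87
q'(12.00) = -118.35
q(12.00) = -717.17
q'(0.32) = -5.05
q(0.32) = 3.51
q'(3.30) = -33.96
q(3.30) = -54.62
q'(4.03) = -41.04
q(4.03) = -82.00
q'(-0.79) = 5.71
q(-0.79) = 3.14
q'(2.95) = -30.56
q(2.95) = -43.33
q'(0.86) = -10.29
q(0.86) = -0.63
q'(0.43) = -6.12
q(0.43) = 2.89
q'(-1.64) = 13.96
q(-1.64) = -5.22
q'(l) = -9.7*l - 1.95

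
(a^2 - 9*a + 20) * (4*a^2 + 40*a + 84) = 4*a^4 + 4*a^3 - 196*a^2 + 44*a + 1680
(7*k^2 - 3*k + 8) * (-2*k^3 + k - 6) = -14*k^5 + 6*k^4 - 9*k^3 - 45*k^2 + 26*k - 48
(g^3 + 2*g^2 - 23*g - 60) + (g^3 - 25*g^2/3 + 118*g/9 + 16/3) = 2*g^3 - 19*g^2/3 - 89*g/9 - 164/3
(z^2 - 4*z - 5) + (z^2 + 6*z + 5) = 2*z^2 + 2*z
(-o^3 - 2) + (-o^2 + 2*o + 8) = -o^3 - o^2 + 2*o + 6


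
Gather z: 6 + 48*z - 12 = 48*z - 6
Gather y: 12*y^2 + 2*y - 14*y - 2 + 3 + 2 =12*y^2 - 12*y + 3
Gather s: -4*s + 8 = 8 - 4*s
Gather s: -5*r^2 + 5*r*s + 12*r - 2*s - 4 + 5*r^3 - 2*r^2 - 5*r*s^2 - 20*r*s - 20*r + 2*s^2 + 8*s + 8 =5*r^3 - 7*r^2 - 8*r + s^2*(2 - 5*r) + s*(6 - 15*r) + 4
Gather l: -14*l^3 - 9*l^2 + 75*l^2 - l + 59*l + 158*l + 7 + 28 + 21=-14*l^3 + 66*l^2 + 216*l + 56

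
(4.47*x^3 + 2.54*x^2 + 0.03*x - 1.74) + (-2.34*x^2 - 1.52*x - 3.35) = 4.47*x^3 + 0.2*x^2 - 1.49*x - 5.09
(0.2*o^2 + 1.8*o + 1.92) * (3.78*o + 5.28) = 0.756*o^3 + 7.86*o^2 + 16.7616*o + 10.1376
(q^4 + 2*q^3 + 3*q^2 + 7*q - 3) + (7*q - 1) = q^4 + 2*q^3 + 3*q^2 + 14*q - 4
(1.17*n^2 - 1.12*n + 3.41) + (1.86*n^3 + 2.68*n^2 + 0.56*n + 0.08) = 1.86*n^3 + 3.85*n^2 - 0.56*n + 3.49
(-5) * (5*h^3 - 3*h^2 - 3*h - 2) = -25*h^3 + 15*h^2 + 15*h + 10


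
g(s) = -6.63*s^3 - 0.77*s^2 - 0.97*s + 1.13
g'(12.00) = -2883.61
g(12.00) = -11578.03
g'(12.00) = -2883.61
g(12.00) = -11578.03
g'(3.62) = -267.19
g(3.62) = -326.99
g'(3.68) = -276.00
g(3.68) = -343.28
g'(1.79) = -67.46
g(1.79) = -41.10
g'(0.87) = -17.36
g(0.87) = -4.66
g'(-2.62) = -133.47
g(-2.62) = 117.62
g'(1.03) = -23.66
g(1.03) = -7.93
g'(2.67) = -146.88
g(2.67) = -133.15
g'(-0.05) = -0.94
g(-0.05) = 1.18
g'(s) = -19.89*s^2 - 1.54*s - 0.97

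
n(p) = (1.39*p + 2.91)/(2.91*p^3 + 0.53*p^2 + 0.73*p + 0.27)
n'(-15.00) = 0.00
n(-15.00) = 0.00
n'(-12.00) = 0.00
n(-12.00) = 0.00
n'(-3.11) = -0.00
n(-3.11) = 0.02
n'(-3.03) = -0.00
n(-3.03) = 0.02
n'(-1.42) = -0.42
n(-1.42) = -0.12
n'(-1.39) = -0.46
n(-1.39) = -0.13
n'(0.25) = -15.18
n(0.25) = 6.13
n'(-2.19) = -0.04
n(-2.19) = 0.00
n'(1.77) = -0.36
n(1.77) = 0.28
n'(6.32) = -0.01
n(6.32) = 0.02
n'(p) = (1.39*p + 2.91)*(-8.73*p^2 - 1.06*p - 0.73)/(2.91*p^3 + 0.53*p^2 + 0.73*p + 0.27)^2 + 1.39/(2.91*p^3 + 0.53*p^2 + 0.73*p + 0.27)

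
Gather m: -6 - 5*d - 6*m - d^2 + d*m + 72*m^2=-d^2 - 5*d + 72*m^2 + m*(d - 6) - 6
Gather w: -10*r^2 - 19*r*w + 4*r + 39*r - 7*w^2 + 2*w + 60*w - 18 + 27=-10*r^2 + 43*r - 7*w^2 + w*(62 - 19*r) + 9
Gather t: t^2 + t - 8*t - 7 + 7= t^2 - 7*t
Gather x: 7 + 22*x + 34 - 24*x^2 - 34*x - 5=-24*x^2 - 12*x + 36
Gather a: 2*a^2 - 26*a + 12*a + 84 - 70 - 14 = 2*a^2 - 14*a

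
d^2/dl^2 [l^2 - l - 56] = 2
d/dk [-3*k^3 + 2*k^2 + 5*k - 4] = -9*k^2 + 4*k + 5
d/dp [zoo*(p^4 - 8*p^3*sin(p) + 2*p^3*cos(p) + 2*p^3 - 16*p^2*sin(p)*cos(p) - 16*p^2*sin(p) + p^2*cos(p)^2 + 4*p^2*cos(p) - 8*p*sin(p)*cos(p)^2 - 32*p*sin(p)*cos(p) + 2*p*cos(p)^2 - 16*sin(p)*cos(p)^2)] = zoo*p^3*sin(p + pi/4) + zoo*p^3 + zoo*p^2*sin(2*p) + zoo*p^2*sin(p + pi/4) + zoo*p^2 + zoo*p*sin(p) + zoo*p*sin(2*p) + zoo*p*cos(p) + zoo*p + zoo*sin(p) + zoo*sin(3*p) + zoo*sin(2*p + pi/4) + zoo*cos(p) + zoo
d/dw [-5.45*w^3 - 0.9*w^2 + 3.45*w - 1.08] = -16.35*w^2 - 1.8*w + 3.45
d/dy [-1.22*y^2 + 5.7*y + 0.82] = 5.7 - 2.44*y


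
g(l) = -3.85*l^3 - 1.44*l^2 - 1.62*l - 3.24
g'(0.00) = -1.62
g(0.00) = -3.24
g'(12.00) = -1699.38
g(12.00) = -6882.84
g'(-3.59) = -140.14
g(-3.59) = 162.15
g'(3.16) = -126.05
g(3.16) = -144.22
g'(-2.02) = -42.93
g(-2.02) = 25.89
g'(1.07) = -17.93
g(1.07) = -11.34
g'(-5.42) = -325.31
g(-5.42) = 576.24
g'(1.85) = -46.48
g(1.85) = -35.54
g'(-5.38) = -320.43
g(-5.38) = 563.32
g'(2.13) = -60.16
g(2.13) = -50.43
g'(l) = -11.55*l^2 - 2.88*l - 1.62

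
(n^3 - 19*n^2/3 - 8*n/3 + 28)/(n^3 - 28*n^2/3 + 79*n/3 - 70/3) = (n^2 - 4*n - 12)/(n^2 - 7*n + 10)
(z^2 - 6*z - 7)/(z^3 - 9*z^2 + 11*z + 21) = 1/(z - 3)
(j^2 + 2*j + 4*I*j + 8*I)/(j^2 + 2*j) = (j + 4*I)/j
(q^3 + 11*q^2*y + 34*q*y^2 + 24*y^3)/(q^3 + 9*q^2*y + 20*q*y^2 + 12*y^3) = (q + 4*y)/(q + 2*y)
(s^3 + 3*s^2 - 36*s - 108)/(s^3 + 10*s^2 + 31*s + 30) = (s^2 - 36)/(s^2 + 7*s + 10)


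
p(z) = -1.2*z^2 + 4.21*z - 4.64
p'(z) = 4.21 - 2.4*z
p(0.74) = -2.18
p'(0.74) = 2.43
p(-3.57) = -34.96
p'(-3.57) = 12.78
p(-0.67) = -8.00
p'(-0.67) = 5.82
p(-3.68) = -36.38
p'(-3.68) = 13.04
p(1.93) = -0.98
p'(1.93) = -0.42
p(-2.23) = -20.00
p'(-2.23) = 9.56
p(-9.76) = -160.04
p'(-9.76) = 27.63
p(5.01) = -13.67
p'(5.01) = -7.81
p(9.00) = -63.95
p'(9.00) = -17.39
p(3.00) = -2.81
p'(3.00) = -2.99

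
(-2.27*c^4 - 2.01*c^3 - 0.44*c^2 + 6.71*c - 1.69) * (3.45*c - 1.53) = -7.8315*c^5 - 3.4614*c^4 + 1.5573*c^3 + 23.8227*c^2 - 16.0968*c + 2.5857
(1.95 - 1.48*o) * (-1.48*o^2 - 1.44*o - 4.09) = 2.1904*o^3 - 0.7548*o^2 + 3.2452*o - 7.9755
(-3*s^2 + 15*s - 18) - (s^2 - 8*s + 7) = -4*s^2 + 23*s - 25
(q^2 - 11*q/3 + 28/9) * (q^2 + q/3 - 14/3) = q^4 - 10*q^3/3 - 25*q^2/9 + 490*q/27 - 392/27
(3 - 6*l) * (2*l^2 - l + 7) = -12*l^3 + 12*l^2 - 45*l + 21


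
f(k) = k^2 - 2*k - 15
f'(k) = 2*k - 2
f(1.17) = -15.97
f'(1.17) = 0.34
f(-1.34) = -10.52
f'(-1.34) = -4.68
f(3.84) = -7.93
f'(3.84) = 5.68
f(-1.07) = -11.72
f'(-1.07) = -4.14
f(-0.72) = -13.04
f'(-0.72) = -3.44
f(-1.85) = -7.88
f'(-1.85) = -5.70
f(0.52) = -15.77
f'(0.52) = -0.96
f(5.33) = 2.75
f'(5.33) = 8.66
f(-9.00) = 84.00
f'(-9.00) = -20.00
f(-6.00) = 33.00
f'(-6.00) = -14.00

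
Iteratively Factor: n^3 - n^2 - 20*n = (n)*(n^2 - n - 20) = n*(n - 5)*(n + 4)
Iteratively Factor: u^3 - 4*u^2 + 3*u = (u - 3)*(u^2 - u) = (u - 3)*(u - 1)*(u)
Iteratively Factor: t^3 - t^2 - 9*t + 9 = (t - 1)*(t^2 - 9) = (t - 1)*(t + 3)*(t - 3)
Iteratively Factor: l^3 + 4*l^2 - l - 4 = (l + 4)*(l^2 - 1) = (l - 1)*(l + 4)*(l + 1)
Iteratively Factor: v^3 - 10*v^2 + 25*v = (v - 5)*(v^2 - 5*v) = v*(v - 5)*(v - 5)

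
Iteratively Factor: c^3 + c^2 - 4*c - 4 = (c - 2)*(c^2 + 3*c + 2) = (c - 2)*(c + 1)*(c + 2)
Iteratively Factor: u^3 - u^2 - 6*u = (u)*(u^2 - u - 6) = u*(u + 2)*(u - 3)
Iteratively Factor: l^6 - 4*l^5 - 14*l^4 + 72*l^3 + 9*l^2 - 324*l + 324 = (l - 2)*(l^5 - 2*l^4 - 18*l^3 + 36*l^2 + 81*l - 162) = (l - 2)*(l + 3)*(l^4 - 5*l^3 - 3*l^2 + 45*l - 54) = (l - 2)^2*(l + 3)*(l^3 - 3*l^2 - 9*l + 27) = (l - 3)*(l - 2)^2*(l + 3)*(l^2 - 9) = (l - 3)*(l - 2)^2*(l + 3)^2*(l - 3)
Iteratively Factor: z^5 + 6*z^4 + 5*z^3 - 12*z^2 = (z + 3)*(z^4 + 3*z^3 - 4*z^2) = z*(z + 3)*(z^3 + 3*z^2 - 4*z) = z*(z + 3)*(z + 4)*(z^2 - z) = z^2*(z + 3)*(z + 4)*(z - 1)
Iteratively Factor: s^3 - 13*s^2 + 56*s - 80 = (s - 4)*(s^2 - 9*s + 20) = (s - 5)*(s - 4)*(s - 4)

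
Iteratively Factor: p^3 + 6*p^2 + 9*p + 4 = (p + 4)*(p^2 + 2*p + 1) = (p + 1)*(p + 4)*(p + 1)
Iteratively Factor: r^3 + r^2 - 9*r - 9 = (r - 3)*(r^2 + 4*r + 3) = (r - 3)*(r + 1)*(r + 3)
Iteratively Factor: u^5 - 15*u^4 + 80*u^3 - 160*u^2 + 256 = (u - 4)*(u^4 - 11*u^3 + 36*u^2 - 16*u - 64) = (u - 4)^2*(u^3 - 7*u^2 + 8*u + 16) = (u - 4)^3*(u^2 - 3*u - 4) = (u - 4)^4*(u + 1)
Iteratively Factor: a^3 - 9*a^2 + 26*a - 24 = (a - 3)*(a^2 - 6*a + 8) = (a - 3)*(a - 2)*(a - 4)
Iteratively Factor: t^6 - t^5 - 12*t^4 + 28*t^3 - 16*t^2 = (t + 4)*(t^5 - 5*t^4 + 8*t^3 - 4*t^2) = (t - 1)*(t + 4)*(t^4 - 4*t^3 + 4*t^2) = t*(t - 1)*(t + 4)*(t^3 - 4*t^2 + 4*t) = t*(t - 2)*(t - 1)*(t + 4)*(t^2 - 2*t) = t*(t - 2)^2*(t - 1)*(t + 4)*(t)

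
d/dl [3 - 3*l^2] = -6*l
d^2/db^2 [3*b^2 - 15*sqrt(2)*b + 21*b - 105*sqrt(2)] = 6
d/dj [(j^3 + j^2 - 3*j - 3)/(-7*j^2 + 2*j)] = (-7*j^4 + 4*j^3 - 19*j^2 - 42*j + 6)/(j^2*(49*j^2 - 28*j + 4))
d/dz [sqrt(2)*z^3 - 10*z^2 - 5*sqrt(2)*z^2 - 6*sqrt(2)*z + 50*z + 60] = 3*sqrt(2)*z^2 - 20*z - 10*sqrt(2)*z - 6*sqrt(2) + 50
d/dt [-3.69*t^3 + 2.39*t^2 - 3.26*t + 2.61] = -11.07*t^2 + 4.78*t - 3.26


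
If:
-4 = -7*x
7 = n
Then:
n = 7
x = 4/7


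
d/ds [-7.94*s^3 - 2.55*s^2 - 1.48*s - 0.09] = -23.82*s^2 - 5.1*s - 1.48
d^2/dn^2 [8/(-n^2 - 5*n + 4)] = 16*(n^2 + 5*n - (2*n + 5)^2 - 4)/(n^2 + 5*n - 4)^3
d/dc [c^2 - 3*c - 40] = 2*c - 3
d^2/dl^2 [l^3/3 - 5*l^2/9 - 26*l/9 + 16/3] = 2*l - 10/9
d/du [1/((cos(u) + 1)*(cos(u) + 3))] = 2*(cos(u) + 2)*sin(u)/((cos(u) + 1)^2*(cos(u) + 3)^2)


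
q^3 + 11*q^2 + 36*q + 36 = (q + 2)*(q + 3)*(q + 6)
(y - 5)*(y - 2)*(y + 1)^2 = y^4 - 5*y^3 - 3*y^2 + 13*y + 10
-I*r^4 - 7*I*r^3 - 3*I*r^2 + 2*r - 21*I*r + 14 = (r + 7)*(r - 2*I)*(r + I)*(-I*r + 1)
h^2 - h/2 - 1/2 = (h - 1)*(h + 1/2)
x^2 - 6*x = x*(x - 6)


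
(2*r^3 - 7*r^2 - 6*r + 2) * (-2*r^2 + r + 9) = -4*r^5 + 16*r^4 + 23*r^3 - 73*r^2 - 52*r + 18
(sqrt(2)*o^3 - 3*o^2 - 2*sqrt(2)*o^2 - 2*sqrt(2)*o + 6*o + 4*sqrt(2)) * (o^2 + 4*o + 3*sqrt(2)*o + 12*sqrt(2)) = sqrt(2)*o^5 + 2*sqrt(2)*o^4 + 3*o^4 - 19*sqrt(2)*o^3 + 6*o^3 - 36*o^2 - 22*sqrt(2)*o^2 - 24*o + 88*sqrt(2)*o + 96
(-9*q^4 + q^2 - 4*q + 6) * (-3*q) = 27*q^5 - 3*q^3 + 12*q^2 - 18*q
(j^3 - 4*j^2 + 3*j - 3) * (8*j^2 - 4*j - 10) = 8*j^5 - 36*j^4 + 30*j^3 + 4*j^2 - 18*j + 30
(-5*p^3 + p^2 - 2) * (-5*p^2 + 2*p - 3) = 25*p^5 - 15*p^4 + 17*p^3 + 7*p^2 - 4*p + 6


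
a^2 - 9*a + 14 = (a - 7)*(a - 2)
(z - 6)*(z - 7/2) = z^2 - 19*z/2 + 21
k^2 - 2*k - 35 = (k - 7)*(k + 5)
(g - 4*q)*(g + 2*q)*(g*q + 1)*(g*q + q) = g^4*q^2 - 2*g^3*q^3 + g^3*q^2 + g^3*q - 8*g^2*q^4 - 2*g^2*q^3 - 2*g^2*q^2 + g^2*q - 8*g*q^4 - 8*g*q^3 - 2*g*q^2 - 8*q^3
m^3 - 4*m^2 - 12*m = m*(m - 6)*(m + 2)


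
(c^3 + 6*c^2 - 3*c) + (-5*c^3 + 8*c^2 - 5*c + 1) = -4*c^3 + 14*c^2 - 8*c + 1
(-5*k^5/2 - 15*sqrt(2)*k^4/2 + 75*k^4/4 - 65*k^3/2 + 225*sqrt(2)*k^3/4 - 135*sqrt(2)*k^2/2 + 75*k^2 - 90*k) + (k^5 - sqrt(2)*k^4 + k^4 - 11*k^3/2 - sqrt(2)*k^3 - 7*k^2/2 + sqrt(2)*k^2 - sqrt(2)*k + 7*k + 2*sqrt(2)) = -3*k^5/2 - 17*sqrt(2)*k^4/2 + 79*k^4/4 - 38*k^3 + 221*sqrt(2)*k^3/4 - 133*sqrt(2)*k^2/2 + 143*k^2/2 - 83*k - sqrt(2)*k + 2*sqrt(2)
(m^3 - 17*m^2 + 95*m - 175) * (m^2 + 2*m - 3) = m^5 - 15*m^4 + 58*m^3 + 66*m^2 - 635*m + 525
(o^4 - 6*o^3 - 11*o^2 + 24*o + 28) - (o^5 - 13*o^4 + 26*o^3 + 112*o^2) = -o^5 + 14*o^4 - 32*o^3 - 123*o^2 + 24*o + 28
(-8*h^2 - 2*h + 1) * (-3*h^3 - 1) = 24*h^5 + 6*h^4 - 3*h^3 + 8*h^2 + 2*h - 1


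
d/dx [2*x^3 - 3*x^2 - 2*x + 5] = 6*x^2 - 6*x - 2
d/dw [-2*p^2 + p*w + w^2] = p + 2*w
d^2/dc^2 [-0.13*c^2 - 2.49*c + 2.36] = -0.260000000000000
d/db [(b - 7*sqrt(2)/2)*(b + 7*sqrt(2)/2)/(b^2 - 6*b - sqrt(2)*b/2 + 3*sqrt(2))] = (8*b*(2*b^2 - 12*b - sqrt(2)*b + 6*sqrt(2)) + (2*b - 7*sqrt(2))*(2*b + 7*sqrt(2))*(-4*b + sqrt(2) + 12))/(2*(2*b^2 - 12*b - sqrt(2)*b + 6*sqrt(2))^2)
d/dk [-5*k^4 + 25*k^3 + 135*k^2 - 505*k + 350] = -20*k^3 + 75*k^2 + 270*k - 505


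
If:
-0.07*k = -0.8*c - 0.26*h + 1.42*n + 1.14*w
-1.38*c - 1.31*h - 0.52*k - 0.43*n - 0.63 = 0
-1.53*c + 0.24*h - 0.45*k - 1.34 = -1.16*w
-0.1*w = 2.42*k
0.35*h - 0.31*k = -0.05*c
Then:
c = -0.18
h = -0.01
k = -0.04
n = -0.83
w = 0.91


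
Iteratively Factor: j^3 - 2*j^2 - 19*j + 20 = (j - 5)*(j^2 + 3*j - 4) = (j - 5)*(j + 4)*(j - 1)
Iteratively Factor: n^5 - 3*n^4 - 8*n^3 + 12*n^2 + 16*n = (n + 2)*(n^4 - 5*n^3 + 2*n^2 + 8*n) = (n - 4)*(n + 2)*(n^3 - n^2 - 2*n) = n*(n - 4)*(n + 2)*(n^2 - n - 2) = n*(n - 4)*(n + 1)*(n + 2)*(n - 2)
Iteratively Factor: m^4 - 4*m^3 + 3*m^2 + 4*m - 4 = (m - 2)*(m^3 - 2*m^2 - m + 2) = (m - 2)^2*(m^2 - 1) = (m - 2)^2*(m + 1)*(m - 1)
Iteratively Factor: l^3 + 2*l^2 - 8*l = (l - 2)*(l^2 + 4*l) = l*(l - 2)*(l + 4)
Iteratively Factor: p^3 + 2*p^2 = (p)*(p^2 + 2*p) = p*(p + 2)*(p)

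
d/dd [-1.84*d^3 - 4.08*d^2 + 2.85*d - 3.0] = -5.52*d^2 - 8.16*d + 2.85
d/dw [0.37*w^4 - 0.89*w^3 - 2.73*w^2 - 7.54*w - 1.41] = 1.48*w^3 - 2.67*w^2 - 5.46*w - 7.54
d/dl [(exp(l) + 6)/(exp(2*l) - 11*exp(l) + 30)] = (-(exp(l) + 6)*(2*exp(l) - 11) + exp(2*l) - 11*exp(l) + 30)*exp(l)/(exp(2*l) - 11*exp(l) + 30)^2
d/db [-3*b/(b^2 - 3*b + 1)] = 3*(b^2 - 1)/(b^4 - 6*b^3 + 11*b^2 - 6*b + 1)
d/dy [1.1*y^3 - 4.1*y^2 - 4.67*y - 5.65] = 3.3*y^2 - 8.2*y - 4.67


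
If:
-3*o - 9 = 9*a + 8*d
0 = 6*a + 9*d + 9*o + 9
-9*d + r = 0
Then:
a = -5*r/63 - 6/7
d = r/9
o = -11*r/189 - 3/7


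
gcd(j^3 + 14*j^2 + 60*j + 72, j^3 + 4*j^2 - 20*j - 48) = j^2 + 8*j + 12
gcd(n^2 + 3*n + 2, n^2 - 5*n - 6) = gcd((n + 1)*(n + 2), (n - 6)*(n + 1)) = n + 1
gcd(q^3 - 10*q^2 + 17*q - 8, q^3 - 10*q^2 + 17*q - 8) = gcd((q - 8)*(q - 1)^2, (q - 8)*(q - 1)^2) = q^3 - 10*q^2 + 17*q - 8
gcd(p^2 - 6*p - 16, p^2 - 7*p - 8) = p - 8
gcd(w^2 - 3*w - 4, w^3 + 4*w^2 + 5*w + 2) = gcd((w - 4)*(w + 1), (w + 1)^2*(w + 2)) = w + 1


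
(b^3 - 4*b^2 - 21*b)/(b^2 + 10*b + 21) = b*(b - 7)/(b + 7)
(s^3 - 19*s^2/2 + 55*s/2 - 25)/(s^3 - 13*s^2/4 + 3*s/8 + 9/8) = 4*(2*s^3 - 19*s^2 + 55*s - 50)/(8*s^3 - 26*s^2 + 3*s + 9)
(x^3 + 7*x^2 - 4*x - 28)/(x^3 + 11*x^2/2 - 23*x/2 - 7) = 2*(x + 2)/(2*x + 1)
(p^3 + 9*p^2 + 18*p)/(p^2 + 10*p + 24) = p*(p + 3)/(p + 4)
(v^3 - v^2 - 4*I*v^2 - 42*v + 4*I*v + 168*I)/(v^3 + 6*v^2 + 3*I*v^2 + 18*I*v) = (v^2 - v*(7 + 4*I) + 28*I)/(v*(v + 3*I))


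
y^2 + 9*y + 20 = (y + 4)*(y + 5)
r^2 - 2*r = r*(r - 2)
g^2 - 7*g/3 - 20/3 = (g - 4)*(g + 5/3)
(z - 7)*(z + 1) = z^2 - 6*z - 7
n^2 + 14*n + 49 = (n + 7)^2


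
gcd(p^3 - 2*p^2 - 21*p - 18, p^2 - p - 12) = p + 3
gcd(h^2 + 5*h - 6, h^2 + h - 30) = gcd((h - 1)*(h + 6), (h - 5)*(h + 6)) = h + 6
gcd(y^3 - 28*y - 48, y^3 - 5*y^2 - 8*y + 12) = y^2 - 4*y - 12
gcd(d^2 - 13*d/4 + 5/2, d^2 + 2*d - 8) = d - 2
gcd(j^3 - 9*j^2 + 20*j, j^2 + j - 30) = j - 5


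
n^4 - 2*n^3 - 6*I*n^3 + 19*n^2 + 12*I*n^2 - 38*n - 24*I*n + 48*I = (n - 2)*(n - 8*I)*(n - I)*(n + 3*I)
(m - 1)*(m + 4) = m^2 + 3*m - 4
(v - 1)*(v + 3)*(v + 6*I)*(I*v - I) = I*v^4 - 6*v^3 + I*v^3 - 6*v^2 - 5*I*v^2 + 30*v + 3*I*v - 18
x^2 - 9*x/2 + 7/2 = (x - 7/2)*(x - 1)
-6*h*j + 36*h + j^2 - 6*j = (-6*h + j)*(j - 6)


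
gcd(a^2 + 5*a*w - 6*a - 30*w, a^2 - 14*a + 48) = a - 6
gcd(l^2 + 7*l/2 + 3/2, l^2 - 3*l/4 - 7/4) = 1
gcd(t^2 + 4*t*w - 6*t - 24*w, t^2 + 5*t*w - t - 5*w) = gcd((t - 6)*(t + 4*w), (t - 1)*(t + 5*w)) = 1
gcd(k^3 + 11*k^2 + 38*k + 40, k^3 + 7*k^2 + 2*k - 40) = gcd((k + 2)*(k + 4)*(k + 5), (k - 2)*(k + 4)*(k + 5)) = k^2 + 9*k + 20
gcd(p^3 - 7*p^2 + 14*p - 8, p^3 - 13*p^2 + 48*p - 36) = p - 1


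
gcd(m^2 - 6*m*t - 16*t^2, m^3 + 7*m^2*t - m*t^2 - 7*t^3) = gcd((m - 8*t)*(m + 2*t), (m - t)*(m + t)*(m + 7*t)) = 1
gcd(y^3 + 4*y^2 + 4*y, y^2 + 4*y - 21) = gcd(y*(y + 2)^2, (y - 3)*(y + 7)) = 1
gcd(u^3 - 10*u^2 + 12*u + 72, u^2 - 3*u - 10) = u + 2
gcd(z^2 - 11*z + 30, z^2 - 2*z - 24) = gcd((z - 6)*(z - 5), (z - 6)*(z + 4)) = z - 6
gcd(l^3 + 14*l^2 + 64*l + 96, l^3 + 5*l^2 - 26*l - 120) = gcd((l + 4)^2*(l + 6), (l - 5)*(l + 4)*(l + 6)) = l^2 + 10*l + 24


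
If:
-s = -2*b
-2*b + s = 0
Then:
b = s/2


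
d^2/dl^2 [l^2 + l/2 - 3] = 2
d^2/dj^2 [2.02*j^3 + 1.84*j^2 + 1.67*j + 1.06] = 12.12*j + 3.68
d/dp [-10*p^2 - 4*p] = -20*p - 4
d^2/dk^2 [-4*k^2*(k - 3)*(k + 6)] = -48*k^2 - 72*k + 144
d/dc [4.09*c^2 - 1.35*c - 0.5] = 8.18*c - 1.35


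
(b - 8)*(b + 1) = b^2 - 7*b - 8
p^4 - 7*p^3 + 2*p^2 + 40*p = p*(p - 5)*(p - 4)*(p + 2)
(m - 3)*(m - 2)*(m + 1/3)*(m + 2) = m^4 - 8*m^3/3 - 5*m^2 + 32*m/3 + 4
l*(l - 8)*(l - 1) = l^3 - 9*l^2 + 8*l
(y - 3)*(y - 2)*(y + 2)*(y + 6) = y^4 + 3*y^3 - 22*y^2 - 12*y + 72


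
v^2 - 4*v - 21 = (v - 7)*(v + 3)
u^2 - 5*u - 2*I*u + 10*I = (u - 5)*(u - 2*I)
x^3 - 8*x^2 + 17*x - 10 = (x - 5)*(x - 2)*(x - 1)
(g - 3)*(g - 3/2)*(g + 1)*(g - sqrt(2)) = g^4 - 7*g^3/2 - sqrt(2)*g^3 + 7*sqrt(2)*g^2/2 + 9*g/2 - 9*sqrt(2)/2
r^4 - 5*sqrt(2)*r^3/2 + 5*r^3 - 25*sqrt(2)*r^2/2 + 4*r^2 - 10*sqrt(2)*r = r*(r + 1)*(r + 4)*(r - 5*sqrt(2)/2)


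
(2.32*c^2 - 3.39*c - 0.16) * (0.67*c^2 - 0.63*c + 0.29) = 1.5544*c^4 - 3.7329*c^3 + 2.7013*c^2 - 0.8823*c - 0.0464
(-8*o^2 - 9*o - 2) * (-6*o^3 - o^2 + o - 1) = 48*o^5 + 62*o^4 + 13*o^3 + o^2 + 7*o + 2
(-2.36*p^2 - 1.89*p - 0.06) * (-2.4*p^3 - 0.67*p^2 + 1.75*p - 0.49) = 5.664*p^5 + 6.1172*p^4 - 2.7197*p^3 - 2.1109*p^2 + 0.8211*p + 0.0294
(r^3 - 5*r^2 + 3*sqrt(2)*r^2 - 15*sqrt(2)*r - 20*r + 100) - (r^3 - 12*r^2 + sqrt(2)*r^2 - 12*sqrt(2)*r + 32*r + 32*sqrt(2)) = 2*sqrt(2)*r^2 + 7*r^2 - 52*r - 3*sqrt(2)*r - 32*sqrt(2) + 100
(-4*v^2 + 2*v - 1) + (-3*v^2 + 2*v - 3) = -7*v^2 + 4*v - 4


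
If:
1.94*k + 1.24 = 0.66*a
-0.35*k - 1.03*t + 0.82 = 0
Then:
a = 8.76536796536796 - 8.65021645021645*t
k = 2.34285714285714 - 2.94285714285714*t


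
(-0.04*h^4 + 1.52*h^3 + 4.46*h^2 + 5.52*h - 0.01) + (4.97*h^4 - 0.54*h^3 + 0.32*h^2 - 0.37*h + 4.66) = 4.93*h^4 + 0.98*h^3 + 4.78*h^2 + 5.15*h + 4.65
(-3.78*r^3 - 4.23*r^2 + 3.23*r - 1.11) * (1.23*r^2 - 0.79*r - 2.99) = -4.6494*r^5 - 2.2167*r^4 + 18.6168*r^3 + 8.7307*r^2 - 8.7808*r + 3.3189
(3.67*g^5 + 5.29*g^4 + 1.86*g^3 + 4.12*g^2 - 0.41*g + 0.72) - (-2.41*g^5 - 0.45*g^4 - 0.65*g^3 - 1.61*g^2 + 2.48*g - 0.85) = 6.08*g^5 + 5.74*g^4 + 2.51*g^3 + 5.73*g^2 - 2.89*g + 1.57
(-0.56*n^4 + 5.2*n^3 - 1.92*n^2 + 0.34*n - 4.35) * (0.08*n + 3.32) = -0.0448*n^5 - 1.4432*n^4 + 17.1104*n^3 - 6.3472*n^2 + 0.7808*n - 14.442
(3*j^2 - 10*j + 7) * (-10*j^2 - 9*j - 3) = -30*j^4 + 73*j^3 + 11*j^2 - 33*j - 21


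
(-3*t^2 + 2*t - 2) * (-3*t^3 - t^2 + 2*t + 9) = 9*t^5 - 3*t^4 - 2*t^3 - 21*t^2 + 14*t - 18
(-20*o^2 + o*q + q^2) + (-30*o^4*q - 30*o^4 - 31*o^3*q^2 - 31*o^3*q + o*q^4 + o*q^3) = -30*o^4*q - 30*o^4 - 31*o^3*q^2 - 31*o^3*q - 20*o^2 + o*q^4 + o*q^3 + o*q + q^2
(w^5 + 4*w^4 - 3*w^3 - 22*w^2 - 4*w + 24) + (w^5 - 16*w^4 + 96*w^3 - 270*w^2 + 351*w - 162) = 2*w^5 - 12*w^4 + 93*w^3 - 292*w^2 + 347*w - 138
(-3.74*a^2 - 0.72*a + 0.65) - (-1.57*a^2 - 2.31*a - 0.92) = -2.17*a^2 + 1.59*a + 1.57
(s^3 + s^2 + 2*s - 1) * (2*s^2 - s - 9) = 2*s^5 + s^4 - 6*s^3 - 13*s^2 - 17*s + 9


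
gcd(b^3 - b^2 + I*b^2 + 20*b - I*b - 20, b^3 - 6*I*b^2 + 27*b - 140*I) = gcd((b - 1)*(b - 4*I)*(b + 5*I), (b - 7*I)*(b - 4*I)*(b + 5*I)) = b^2 + I*b + 20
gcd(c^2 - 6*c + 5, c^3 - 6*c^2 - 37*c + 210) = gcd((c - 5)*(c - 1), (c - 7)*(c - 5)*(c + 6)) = c - 5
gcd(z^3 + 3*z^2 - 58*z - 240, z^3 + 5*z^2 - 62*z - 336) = z^2 - 2*z - 48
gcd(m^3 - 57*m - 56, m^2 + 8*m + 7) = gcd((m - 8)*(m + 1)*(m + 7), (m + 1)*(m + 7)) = m^2 + 8*m + 7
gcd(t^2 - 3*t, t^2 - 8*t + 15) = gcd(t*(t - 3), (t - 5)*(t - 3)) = t - 3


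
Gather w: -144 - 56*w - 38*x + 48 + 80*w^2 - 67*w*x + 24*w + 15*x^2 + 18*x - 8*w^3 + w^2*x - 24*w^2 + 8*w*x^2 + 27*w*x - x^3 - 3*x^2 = -8*w^3 + w^2*(x + 56) + w*(8*x^2 - 40*x - 32) - x^3 + 12*x^2 - 20*x - 96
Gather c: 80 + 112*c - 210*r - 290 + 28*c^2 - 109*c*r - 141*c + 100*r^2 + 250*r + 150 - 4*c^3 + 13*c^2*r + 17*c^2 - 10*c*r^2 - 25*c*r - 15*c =-4*c^3 + c^2*(13*r + 45) + c*(-10*r^2 - 134*r - 44) + 100*r^2 + 40*r - 60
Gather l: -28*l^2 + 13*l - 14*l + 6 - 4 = -28*l^2 - l + 2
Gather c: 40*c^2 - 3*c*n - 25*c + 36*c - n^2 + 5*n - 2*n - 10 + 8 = 40*c^2 + c*(11 - 3*n) - n^2 + 3*n - 2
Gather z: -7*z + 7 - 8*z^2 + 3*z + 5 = -8*z^2 - 4*z + 12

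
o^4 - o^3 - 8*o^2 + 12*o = o*(o - 2)^2*(o + 3)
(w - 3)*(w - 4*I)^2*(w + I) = w^4 - 3*w^3 - 7*I*w^3 - 8*w^2 + 21*I*w^2 + 24*w - 16*I*w + 48*I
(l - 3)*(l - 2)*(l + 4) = l^3 - l^2 - 14*l + 24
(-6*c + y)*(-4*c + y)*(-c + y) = -24*c^3 + 34*c^2*y - 11*c*y^2 + y^3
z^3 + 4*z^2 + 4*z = z*(z + 2)^2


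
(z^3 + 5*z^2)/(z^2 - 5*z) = z*(z + 5)/(z - 5)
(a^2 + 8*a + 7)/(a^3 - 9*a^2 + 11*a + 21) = (a + 7)/(a^2 - 10*a + 21)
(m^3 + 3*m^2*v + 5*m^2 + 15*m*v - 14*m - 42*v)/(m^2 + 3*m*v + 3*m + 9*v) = (m^2 + 5*m - 14)/(m + 3)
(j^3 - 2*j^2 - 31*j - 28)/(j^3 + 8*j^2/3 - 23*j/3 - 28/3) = 3*(j - 7)/(3*j - 7)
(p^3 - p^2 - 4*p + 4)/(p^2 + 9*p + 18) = (p^3 - p^2 - 4*p + 4)/(p^2 + 9*p + 18)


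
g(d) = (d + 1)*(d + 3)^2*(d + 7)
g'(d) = (d + 1)*(d + 3)^2 + (d + 1)*(d + 7)*(2*d + 6) + (d + 3)^2*(d + 7) = 4*d^3 + 42*d^2 + 128*d + 114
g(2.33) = 882.63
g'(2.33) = 690.85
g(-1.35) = -5.38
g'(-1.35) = 7.90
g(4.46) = 3482.21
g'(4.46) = 1875.19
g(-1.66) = -6.33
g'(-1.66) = -1.04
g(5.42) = 5653.02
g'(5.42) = 2678.45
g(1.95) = 646.93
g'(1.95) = 552.96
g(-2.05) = -4.69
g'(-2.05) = -6.36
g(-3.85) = -6.49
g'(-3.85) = 15.48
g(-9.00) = 576.00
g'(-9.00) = -552.00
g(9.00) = 23040.00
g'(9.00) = 7584.00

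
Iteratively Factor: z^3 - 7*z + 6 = (z - 2)*(z^2 + 2*z - 3) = (z - 2)*(z - 1)*(z + 3)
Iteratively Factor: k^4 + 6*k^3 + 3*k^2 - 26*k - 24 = (k + 4)*(k^3 + 2*k^2 - 5*k - 6) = (k + 1)*(k + 4)*(k^2 + k - 6) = (k - 2)*(k + 1)*(k + 4)*(k + 3)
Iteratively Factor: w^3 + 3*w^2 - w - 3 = (w + 3)*(w^2 - 1) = (w + 1)*(w + 3)*(w - 1)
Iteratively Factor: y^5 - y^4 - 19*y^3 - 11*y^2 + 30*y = (y - 1)*(y^4 - 19*y^2 - 30*y) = (y - 1)*(y + 3)*(y^3 - 3*y^2 - 10*y) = y*(y - 1)*(y + 3)*(y^2 - 3*y - 10) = y*(y - 5)*(y - 1)*(y + 3)*(y + 2)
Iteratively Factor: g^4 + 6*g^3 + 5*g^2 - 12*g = (g)*(g^3 + 6*g^2 + 5*g - 12) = g*(g - 1)*(g^2 + 7*g + 12) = g*(g - 1)*(g + 3)*(g + 4)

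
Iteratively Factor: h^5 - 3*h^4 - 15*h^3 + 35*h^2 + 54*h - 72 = (h - 3)*(h^4 - 15*h^2 - 10*h + 24) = (h - 3)*(h + 3)*(h^3 - 3*h^2 - 6*h + 8) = (h - 3)*(h - 1)*(h + 3)*(h^2 - 2*h - 8) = (h - 3)*(h - 1)*(h + 2)*(h + 3)*(h - 4)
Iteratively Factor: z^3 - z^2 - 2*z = (z - 2)*(z^2 + z) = (z - 2)*(z + 1)*(z)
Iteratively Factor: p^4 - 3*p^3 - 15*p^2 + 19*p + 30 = (p - 5)*(p^3 + 2*p^2 - 5*p - 6) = (p - 5)*(p + 3)*(p^2 - p - 2) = (p - 5)*(p - 2)*(p + 3)*(p + 1)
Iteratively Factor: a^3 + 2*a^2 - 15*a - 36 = (a + 3)*(a^2 - a - 12) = (a - 4)*(a + 3)*(a + 3)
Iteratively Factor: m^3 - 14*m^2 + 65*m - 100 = (m - 5)*(m^2 - 9*m + 20) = (m - 5)*(m - 4)*(m - 5)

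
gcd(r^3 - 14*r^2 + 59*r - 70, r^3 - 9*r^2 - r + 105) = r^2 - 12*r + 35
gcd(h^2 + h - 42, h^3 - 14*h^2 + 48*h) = h - 6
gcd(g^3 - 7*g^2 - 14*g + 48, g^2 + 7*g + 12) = g + 3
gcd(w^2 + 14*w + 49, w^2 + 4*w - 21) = w + 7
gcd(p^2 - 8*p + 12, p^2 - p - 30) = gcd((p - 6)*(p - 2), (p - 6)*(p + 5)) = p - 6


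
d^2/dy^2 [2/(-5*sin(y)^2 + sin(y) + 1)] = 2*(-100*sin(y)^4 + 15*sin(y)^3 + 129*sin(y)^2 - 29*sin(y) + 12)/(-5*sin(y)^2 + sin(y) + 1)^3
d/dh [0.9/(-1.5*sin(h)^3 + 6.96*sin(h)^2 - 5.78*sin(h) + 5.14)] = (4.05*sin(h)^2 - 12.528*sin(h) + 5.202)*cos(h)/(1.5*sin(h)^3 - 6.96*sin(h)^2 + 5.78*sin(h) - 5.14)^2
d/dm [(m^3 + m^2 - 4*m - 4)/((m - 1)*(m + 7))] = (m^4 + 12*m^3 - 11*m^2 - 6*m + 52)/(m^4 + 12*m^3 + 22*m^2 - 84*m + 49)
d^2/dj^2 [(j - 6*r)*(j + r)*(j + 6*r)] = 6*j + 2*r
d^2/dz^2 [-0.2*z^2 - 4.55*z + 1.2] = -0.400000000000000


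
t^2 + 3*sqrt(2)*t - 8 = (t - sqrt(2))*(t + 4*sqrt(2))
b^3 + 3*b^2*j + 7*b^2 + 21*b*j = b*(b + 7)*(b + 3*j)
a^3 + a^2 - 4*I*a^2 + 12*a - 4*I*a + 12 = (a + 1)*(a - 6*I)*(a + 2*I)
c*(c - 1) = c^2 - c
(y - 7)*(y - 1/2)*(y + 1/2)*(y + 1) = y^4 - 6*y^3 - 29*y^2/4 + 3*y/2 + 7/4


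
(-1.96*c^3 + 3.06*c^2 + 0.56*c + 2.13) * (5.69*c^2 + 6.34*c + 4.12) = -11.1524*c^5 + 4.985*c^4 + 14.5116*c^3 + 28.2773*c^2 + 15.8114*c + 8.7756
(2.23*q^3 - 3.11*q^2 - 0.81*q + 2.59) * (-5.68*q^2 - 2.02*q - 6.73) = -12.6664*q^5 + 13.1602*q^4 - 4.1249*q^3 + 7.8553*q^2 + 0.219500000000001*q - 17.4307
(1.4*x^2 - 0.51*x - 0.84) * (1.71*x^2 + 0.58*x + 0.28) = 2.394*x^4 - 0.0601*x^3 - 1.3402*x^2 - 0.63*x - 0.2352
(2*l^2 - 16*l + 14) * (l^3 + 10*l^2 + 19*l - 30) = 2*l^5 + 4*l^4 - 108*l^3 - 224*l^2 + 746*l - 420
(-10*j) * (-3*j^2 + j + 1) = 30*j^3 - 10*j^2 - 10*j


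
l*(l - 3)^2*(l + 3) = l^4 - 3*l^3 - 9*l^2 + 27*l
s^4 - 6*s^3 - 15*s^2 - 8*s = s*(s - 8)*(s + 1)^2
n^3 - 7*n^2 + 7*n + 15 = (n - 5)*(n - 3)*(n + 1)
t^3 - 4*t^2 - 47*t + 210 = (t - 6)*(t - 5)*(t + 7)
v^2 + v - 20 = (v - 4)*(v + 5)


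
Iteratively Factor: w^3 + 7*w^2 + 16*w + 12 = (w + 2)*(w^2 + 5*w + 6) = (w + 2)^2*(w + 3)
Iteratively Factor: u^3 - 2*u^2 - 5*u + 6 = (u - 1)*(u^2 - u - 6) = (u - 1)*(u + 2)*(u - 3)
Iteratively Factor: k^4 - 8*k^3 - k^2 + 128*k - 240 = (k + 4)*(k^3 - 12*k^2 + 47*k - 60) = (k - 3)*(k + 4)*(k^2 - 9*k + 20) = (k - 5)*(k - 3)*(k + 4)*(k - 4)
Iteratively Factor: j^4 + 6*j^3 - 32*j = (j + 4)*(j^3 + 2*j^2 - 8*j) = (j + 4)^2*(j^2 - 2*j) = j*(j + 4)^2*(j - 2)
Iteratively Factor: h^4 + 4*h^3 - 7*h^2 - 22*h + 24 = (h + 3)*(h^3 + h^2 - 10*h + 8) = (h - 2)*(h + 3)*(h^2 + 3*h - 4) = (h - 2)*(h + 3)*(h + 4)*(h - 1)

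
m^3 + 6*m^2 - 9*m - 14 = (m - 2)*(m + 1)*(m + 7)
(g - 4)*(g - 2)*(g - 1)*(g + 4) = g^4 - 3*g^3 - 14*g^2 + 48*g - 32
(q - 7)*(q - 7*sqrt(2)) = q^2 - 7*sqrt(2)*q - 7*q + 49*sqrt(2)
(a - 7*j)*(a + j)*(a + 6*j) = a^3 - 43*a*j^2 - 42*j^3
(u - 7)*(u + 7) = u^2 - 49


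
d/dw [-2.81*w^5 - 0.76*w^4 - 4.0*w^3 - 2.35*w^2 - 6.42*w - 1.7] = -14.05*w^4 - 3.04*w^3 - 12.0*w^2 - 4.7*w - 6.42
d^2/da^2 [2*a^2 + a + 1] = 4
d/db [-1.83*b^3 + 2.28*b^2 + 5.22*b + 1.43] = -5.49*b^2 + 4.56*b + 5.22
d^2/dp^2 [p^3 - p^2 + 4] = 6*p - 2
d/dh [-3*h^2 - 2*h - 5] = -6*h - 2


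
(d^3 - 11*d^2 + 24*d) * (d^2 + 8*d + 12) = d^5 - 3*d^4 - 52*d^3 + 60*d^2 + 288*d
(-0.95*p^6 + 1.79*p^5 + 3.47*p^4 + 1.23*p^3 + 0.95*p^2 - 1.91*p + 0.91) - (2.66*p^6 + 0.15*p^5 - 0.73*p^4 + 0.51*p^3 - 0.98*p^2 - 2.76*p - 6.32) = -3.61*p^6 + 1.64*p^5 + 4.2*p^4 + 0.72*p^3 + 1.93*p^2 + 0.85*p + 7.23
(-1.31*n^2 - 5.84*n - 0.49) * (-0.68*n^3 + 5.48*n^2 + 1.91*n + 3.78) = 0.8908*n^5 - 3.2076*n^4 - 34.1721*n^3 - 18.7914*n^2 - 23.0111*n - 1.8522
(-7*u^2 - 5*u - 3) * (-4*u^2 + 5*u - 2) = 28*u^4 - 15*u^3 + u^2 - 5*u + 6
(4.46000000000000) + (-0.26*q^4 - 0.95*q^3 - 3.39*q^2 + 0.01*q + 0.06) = -0.26*q^4 - 0.95*q^3 - 3.39*q^2 + 0.01*q + 4.52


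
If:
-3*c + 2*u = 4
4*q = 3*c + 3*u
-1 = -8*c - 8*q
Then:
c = -11/23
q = 111/184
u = 59/46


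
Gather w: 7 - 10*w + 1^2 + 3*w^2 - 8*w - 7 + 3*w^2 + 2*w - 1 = 6*w^2 - 16*w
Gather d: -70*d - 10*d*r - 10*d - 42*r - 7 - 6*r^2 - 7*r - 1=d*(-10*r - 80) - 6*r^2 - 49*r - 8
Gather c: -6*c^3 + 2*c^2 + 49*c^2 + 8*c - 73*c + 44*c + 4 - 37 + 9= -6*c^3 + 51*c^2 - 21*c - 24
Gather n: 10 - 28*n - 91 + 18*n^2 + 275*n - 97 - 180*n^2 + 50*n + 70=-162*n^2 + 297*n - 108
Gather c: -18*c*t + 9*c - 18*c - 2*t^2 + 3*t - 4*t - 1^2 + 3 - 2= c*(-18*t - 9) - 2*t^2 - t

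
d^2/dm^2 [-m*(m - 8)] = -2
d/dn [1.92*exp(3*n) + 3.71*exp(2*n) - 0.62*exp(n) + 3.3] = (5.76*exp(2*n) + 7.42*exp(n) - 0.62)*exp(n)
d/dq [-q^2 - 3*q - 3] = -2*q - 3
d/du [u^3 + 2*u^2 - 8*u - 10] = 3*u^2 + 4*u - 8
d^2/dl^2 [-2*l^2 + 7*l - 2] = -4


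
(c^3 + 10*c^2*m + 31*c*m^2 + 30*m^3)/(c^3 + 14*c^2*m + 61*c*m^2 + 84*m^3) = (c^2 + 7*c*m + 10*m^2)/(c^2 + 11*c*m + 28*m^2)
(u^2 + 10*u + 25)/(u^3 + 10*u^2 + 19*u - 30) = (u + 5)/(u^2 + 5*u - 6)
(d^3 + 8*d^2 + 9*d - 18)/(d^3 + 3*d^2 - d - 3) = (d + 6)/(d + 1)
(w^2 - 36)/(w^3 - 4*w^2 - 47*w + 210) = (w + 6)/(w^2 + 2*w - 35)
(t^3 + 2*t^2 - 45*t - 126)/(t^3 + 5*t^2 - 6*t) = (t^2 - 4*t - 21)/(t*(t - 1))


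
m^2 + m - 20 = (m - 4)*(m + 5)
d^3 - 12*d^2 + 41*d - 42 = (d - 7)*(d - 3)*(d - 2)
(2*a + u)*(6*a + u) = 12*a^2 + 8*a*u + u^2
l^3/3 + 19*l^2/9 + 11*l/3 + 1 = (l/3 + 1)*(l + 1/3)*(l + 3)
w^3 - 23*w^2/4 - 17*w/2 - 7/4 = (w - 7)*(w + 1/4)*(w + 1)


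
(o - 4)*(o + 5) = o^2 + o - 20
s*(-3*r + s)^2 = 9*r^2*s - 6*r*s^2 + s^3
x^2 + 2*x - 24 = (x - 4)*(x + 6)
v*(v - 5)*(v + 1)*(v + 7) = v^4 + 3*v^3 - 33*v^2 - 35*v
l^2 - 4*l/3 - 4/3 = (l - 2)*(l + 2/3)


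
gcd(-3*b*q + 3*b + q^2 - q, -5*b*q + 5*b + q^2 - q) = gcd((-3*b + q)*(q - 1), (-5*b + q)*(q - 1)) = q - 1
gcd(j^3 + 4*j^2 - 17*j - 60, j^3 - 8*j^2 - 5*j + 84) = j^2 - j - 12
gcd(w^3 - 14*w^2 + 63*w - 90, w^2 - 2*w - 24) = w - 6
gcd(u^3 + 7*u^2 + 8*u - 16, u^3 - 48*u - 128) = u^2 + 8*u + 16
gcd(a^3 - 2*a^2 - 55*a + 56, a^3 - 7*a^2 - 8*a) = a - 8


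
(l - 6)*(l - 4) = l^2 - 10*l + 24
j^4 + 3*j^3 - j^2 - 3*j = j*(j - 1)*(j + 1)*(j + 3)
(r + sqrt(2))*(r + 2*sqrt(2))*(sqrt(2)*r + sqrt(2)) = sqrt(2)*r^3 + sqrt(2)*r^2 + 6*r^2 + 4*sqrt(2)*r + 6*r + 4*sqrt(2)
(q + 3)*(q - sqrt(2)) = q^2 - sqrt(2)*q + 3*q - 3*sqrt(2)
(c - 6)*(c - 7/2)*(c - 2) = c^3 - 23*c^2/2 + 40*c - 42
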